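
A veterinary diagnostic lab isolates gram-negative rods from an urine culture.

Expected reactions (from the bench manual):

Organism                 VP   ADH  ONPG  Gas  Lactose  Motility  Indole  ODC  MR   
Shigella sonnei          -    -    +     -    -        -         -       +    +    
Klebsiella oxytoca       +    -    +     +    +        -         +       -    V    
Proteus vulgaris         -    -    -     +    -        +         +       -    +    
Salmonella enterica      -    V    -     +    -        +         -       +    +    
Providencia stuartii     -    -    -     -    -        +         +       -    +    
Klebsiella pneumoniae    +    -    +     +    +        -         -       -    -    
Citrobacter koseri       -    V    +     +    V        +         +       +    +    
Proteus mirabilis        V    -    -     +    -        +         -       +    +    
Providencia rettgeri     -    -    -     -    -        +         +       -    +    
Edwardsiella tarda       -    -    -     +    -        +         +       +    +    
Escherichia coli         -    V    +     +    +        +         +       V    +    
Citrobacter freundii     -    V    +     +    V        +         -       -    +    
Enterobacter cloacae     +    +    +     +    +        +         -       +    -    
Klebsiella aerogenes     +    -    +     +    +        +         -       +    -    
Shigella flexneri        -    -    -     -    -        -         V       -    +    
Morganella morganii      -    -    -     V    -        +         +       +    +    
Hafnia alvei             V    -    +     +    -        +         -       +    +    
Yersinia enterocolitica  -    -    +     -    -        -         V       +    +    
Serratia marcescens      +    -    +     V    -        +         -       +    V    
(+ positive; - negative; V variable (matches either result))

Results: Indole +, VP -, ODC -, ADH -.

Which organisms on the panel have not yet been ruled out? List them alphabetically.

Escherichia coli, Proteus vulgaris, Providencia rettgeri, Providencia stuartii, Shigella flexneri

ADH -: excludes Enterobacter cloacae — 18 left.
ODC -: excludes 10 organisms — 8 left.
VP -: excludes Klebsiella oxytoca, Klebsiella pneumoniae — 6 left.
Indole +: excludes Citrobacter freundii — 5 left.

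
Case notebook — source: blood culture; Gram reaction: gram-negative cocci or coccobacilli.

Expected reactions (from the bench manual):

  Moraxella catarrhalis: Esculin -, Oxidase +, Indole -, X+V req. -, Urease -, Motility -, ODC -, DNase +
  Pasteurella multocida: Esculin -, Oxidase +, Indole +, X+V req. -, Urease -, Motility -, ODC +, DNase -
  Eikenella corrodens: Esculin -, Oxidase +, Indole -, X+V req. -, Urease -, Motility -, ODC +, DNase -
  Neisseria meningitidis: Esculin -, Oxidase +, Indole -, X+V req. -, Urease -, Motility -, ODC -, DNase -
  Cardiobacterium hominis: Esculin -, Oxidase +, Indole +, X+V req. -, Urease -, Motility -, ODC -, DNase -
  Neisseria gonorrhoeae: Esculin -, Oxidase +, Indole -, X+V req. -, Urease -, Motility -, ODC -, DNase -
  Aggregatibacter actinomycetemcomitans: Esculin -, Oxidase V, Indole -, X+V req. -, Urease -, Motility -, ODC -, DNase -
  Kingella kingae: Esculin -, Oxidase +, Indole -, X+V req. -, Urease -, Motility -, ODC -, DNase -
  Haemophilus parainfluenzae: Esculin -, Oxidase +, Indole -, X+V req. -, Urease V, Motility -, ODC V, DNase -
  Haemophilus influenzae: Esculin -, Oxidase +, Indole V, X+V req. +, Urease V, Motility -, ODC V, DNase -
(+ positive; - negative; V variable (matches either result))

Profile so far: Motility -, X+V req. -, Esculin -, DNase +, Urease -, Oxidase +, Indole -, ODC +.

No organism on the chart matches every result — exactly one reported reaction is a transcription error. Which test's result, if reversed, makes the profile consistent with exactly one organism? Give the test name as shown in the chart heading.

As reported, no row in the chart matches all 8 reactions.
Reversing Motility → still no organism matches.
Reversing Esculin → still no organism matches.
Reversing Indole → still no organism matches.
Reversing X+V req. → still no organism matches.
Reversing ODC (to -) → unique match: Moraxella catarrhalis.
Reversing DNase → 2 organisms match (not unique).
Reversing Urease → still no organism matches.
Reversing Oxidase → still no organism matches.

ODC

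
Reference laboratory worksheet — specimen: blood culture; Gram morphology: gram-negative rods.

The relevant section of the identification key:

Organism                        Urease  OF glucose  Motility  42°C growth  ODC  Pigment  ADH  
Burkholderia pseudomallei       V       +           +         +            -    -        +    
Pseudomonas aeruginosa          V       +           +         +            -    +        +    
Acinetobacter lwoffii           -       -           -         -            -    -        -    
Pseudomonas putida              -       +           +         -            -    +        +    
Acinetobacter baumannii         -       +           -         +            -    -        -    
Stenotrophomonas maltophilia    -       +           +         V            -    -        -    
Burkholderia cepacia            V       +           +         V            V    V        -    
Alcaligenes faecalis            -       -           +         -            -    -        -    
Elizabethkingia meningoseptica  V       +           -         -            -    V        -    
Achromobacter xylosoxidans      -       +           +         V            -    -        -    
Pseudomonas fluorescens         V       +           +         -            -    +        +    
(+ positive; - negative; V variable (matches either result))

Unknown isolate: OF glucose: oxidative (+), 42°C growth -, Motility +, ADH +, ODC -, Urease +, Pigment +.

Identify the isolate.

OF glucose +: excludes Acinetobacter lwoffii, Alcaligenes faecalis — 9 left.
42°C growth -: excludes Burkholderia pseudomallei, Pseudomonas aeruginosa, Acinetobacter baumannii — 6 left.
ODC -: all 6 remaining candidates are consistent.
Motility +: excludes Elizabethkingia meningoseptica — 5 left.
Pigment +: excludes Stenotrophomonas maltophilia, Achromobacter xylosoxidans — 3 left.
ADH +: excludes Burkholderia cepacia — 2 left.
Urease +: excludes Pseudomonas putida — 1 left.

Pseudomonas fluorescens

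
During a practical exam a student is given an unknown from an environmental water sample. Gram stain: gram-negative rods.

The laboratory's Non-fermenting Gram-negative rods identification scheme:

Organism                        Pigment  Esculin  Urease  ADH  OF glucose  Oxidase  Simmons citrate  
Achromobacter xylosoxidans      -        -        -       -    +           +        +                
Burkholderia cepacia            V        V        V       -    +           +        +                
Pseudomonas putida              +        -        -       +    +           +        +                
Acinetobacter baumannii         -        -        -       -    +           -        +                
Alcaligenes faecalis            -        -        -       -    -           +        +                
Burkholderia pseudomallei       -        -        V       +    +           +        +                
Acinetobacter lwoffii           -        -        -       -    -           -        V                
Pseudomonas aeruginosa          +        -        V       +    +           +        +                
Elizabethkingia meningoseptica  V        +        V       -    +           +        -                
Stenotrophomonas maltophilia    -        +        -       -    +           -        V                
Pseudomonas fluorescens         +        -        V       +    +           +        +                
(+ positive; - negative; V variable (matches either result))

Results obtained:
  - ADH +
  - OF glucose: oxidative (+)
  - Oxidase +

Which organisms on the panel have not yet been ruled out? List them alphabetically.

Burkholderia pseudomallei, Pseudomonas aeruginosa, Pseudomonas fluorescens, Pseudomonas putida

OF glucose +: excludes Alcaligenes faecalis, Acinetobacter lwoffii — 9 left.
Oxidase +: excludes Acinetobacter baumannii, Stenotrophomonas maltophilia — 7 left.
ADH +: excludes Achromobacter xylosoxidans, Burkholderia cepacia, Elizabethkingia meningoseptica — 4 left.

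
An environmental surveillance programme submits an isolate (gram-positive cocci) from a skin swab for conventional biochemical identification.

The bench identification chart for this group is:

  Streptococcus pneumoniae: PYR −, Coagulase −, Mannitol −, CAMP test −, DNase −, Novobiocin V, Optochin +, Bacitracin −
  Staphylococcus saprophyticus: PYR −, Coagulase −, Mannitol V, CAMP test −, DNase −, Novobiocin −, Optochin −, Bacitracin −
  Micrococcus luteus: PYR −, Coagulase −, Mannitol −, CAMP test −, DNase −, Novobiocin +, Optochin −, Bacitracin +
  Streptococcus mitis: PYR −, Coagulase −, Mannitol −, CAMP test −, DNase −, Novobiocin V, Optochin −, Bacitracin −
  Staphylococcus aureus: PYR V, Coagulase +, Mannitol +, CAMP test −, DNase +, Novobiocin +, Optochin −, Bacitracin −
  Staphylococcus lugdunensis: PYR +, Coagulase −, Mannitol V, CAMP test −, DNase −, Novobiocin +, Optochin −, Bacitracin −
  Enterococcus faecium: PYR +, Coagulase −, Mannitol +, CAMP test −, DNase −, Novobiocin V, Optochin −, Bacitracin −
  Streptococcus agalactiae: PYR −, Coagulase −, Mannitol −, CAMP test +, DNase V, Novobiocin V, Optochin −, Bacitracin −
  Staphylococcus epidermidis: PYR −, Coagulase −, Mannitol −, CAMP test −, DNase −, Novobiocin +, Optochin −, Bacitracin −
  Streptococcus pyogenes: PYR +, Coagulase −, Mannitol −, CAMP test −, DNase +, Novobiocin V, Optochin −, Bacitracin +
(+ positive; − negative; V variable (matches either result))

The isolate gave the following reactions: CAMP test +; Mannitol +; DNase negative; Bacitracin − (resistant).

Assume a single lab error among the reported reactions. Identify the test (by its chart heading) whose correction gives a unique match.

As reported, no row in the chart matches all 4 reactions.
Reversing DNase → still no organism matches.
Reversing CAMP test → 3 organisms match (not unique).
Reversing Mannitol (to −) → unique match: Streptococcus agalactiae.
Reversing Bacitracin → still no organism matches.

Mannitol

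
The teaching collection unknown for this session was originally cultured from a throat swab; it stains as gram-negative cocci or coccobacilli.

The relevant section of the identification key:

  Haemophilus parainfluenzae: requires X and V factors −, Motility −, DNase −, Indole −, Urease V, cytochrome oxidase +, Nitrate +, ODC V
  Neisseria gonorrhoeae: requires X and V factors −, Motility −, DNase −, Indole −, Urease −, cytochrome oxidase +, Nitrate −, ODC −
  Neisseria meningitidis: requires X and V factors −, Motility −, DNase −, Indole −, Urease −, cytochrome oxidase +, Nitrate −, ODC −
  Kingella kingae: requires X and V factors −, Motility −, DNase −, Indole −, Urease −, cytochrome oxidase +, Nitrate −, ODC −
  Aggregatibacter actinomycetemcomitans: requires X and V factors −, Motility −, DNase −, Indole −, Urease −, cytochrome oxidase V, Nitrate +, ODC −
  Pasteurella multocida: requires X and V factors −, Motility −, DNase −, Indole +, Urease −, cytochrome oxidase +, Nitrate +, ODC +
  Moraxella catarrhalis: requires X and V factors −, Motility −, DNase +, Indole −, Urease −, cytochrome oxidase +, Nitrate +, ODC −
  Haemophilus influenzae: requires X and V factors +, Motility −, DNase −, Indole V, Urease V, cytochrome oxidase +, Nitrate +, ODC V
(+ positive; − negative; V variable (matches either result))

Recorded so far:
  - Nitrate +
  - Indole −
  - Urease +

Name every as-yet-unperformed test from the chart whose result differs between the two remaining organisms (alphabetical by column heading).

Nitrate +: excludes Neisseria gonorrhoeae, Neisseria meningitidis, Kingella kingae — 5 left.
Indole −: excludes Pasteurella multocida — 4 left.
Urease +: excludes Aggregatibacter actinomycetemcomitans, Moraxella catarrhalis — 2 left.
Two candidates remain: Haemophilus influenzae and Haemophilus parainfluenzae.
  requires X and V factors: Haemophilus influenzae +, Haemophilus parainfluenzae − — discriminates.
  Motility: − vs − — same for both, does not separate.
  DNase: − vs − — same for both, does not separate.
  cytochrome oxidase: + vs + — same for both, does not separate.
  ODC: V vs V — variable for at least one, does not separate.

requires X and V factors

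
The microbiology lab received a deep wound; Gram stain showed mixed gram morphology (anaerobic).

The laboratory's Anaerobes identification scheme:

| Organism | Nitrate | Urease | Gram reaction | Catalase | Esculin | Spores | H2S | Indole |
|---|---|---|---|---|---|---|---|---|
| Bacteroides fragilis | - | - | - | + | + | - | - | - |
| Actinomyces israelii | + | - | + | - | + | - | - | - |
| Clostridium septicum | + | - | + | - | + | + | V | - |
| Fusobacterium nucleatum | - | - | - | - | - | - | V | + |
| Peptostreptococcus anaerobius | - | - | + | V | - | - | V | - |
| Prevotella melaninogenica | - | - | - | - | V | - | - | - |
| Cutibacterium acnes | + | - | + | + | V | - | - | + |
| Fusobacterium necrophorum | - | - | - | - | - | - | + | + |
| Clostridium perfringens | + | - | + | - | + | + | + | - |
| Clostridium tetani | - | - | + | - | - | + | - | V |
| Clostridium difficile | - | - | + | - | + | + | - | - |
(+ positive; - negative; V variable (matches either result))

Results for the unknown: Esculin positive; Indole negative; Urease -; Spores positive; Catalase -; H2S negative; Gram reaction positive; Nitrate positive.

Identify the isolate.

Spores +: excludes 7 organisms — 4 left.
Nitrate +: excludes Clostridium tetani, Clostridium difficile — 2 left.
Esculin +: all 2 remaining candidates are consistent.
Indole -: all 2 remaining candidates are consistent.
Urease -: all 2 remaining candidates are consistent.
H2S -: excludes Clostridium perfringens — 1 left.
Catalase -: the one remaining candidate is consistent.
Gram reaction +: the one remaining candidate is consistent.

Clostridium septicum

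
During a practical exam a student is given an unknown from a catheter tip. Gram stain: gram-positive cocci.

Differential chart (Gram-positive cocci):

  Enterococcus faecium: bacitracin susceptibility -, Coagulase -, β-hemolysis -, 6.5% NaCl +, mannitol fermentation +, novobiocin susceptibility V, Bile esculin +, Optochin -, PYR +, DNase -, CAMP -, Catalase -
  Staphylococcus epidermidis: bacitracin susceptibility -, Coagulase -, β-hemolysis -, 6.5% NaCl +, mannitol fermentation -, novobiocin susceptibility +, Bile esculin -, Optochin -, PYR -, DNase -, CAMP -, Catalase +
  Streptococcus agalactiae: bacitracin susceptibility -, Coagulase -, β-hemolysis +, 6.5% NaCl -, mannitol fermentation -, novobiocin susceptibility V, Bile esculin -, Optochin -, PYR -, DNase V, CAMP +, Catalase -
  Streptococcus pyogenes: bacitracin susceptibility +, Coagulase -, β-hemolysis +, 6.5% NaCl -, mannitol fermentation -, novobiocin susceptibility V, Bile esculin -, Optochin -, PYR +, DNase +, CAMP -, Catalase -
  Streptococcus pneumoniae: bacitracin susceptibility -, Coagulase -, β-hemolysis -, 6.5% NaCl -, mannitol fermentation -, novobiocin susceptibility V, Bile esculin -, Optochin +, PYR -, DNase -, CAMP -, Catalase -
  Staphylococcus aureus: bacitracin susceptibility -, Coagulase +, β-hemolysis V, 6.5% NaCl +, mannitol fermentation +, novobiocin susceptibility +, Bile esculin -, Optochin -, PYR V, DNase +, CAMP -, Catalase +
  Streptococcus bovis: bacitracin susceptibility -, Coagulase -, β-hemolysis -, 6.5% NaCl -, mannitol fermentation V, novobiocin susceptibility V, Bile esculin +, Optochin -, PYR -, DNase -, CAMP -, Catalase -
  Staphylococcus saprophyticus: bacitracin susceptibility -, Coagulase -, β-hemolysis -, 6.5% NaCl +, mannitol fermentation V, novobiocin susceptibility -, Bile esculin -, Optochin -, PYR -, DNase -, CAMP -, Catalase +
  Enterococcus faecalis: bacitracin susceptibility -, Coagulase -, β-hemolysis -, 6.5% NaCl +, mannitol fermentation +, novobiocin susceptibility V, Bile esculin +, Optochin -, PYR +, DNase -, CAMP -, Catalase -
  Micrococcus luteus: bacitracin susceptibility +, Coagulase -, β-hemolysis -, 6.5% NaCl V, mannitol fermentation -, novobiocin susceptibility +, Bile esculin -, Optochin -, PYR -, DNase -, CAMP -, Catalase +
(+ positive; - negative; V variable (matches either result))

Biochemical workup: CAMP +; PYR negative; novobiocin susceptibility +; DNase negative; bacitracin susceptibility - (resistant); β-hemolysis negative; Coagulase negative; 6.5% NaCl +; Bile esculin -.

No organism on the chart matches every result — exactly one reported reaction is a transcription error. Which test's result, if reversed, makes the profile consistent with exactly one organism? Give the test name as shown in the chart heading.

As reported, no row in the chart matches all 9 reactions.
Reversing Coagulase → still no organism matches.
Reversing DNase → still no organism matches.
Reversing 6.5% NaCl → still no organism matches.
Reversing CAMP (to -) → unique match: Staphylococcus epidermidis.
Reversing PYR → still no organism matches.
Reversing β-hemolysis → still no organism matches.
Reversing bacitracin susceptibility → still no organism matches.
Reversing novobiocin susceptibility → still no organism matches.
Reversing Bile esculin → still no organism matches.

CAMP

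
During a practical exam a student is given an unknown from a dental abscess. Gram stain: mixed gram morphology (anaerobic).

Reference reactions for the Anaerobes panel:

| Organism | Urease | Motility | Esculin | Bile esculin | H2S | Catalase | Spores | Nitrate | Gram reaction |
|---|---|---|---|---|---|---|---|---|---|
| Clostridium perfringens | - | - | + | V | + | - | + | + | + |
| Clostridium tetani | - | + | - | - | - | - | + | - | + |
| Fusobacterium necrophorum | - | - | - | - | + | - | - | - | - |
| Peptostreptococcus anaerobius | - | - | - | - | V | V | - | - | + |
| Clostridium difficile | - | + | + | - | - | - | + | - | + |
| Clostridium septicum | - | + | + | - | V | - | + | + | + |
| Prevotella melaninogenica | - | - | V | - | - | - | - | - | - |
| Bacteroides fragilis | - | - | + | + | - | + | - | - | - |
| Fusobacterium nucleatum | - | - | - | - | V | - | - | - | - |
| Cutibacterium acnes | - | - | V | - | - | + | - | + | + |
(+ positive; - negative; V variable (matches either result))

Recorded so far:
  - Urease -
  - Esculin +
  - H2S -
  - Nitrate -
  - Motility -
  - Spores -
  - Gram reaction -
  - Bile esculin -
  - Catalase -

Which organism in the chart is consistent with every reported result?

Motility -: excludes Clostridium tetani, Clostridium difficile, Clostridium septicum — 7 left.
Nitrate -: excludes Clostridium perfringens, Cutibacterium acnes — 5 left.
Spores -: all 5 remaining candidates are consistent.
Esculin +: excludes Fusobacterium necrophorum, Peptostreptococcus anaerobius, Fusobacterium nucleatum — 2 left.
Urease -: all 2 remaining candidates are consistent.
Catalase -: excludes Bacteroides fragilis — 1 left.
Bile esculin -: the one remaining candidate is consistent.
H2S -: the one remaining candidate is consistent.
Gram reaction -: the one remaining candidate is consistent.

Prevotella melaninogenica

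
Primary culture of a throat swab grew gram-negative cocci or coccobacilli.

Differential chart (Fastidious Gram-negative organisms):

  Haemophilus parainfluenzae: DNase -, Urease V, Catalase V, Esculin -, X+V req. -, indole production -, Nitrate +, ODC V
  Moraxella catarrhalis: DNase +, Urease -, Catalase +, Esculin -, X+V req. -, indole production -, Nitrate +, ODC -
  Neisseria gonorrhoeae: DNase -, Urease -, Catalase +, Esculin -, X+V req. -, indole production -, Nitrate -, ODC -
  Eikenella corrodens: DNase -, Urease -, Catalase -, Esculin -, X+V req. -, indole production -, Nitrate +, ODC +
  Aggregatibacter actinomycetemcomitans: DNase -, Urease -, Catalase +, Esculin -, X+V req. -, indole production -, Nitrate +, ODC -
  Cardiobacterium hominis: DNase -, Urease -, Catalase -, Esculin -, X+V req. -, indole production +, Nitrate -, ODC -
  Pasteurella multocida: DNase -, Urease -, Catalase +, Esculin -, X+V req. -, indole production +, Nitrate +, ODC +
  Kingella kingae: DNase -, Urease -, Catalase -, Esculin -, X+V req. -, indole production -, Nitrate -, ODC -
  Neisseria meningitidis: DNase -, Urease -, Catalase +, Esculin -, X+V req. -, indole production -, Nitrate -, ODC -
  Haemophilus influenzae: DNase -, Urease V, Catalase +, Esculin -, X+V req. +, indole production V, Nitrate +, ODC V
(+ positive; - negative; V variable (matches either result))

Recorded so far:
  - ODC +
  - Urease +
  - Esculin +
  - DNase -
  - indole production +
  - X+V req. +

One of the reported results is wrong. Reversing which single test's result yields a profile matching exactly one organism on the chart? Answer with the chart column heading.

As reported, no row in the chart matches all 6 reactions.
Reversing ODC → still no organism matches.
Reversing Urease → still no organism matches.
Reversing Esculin (to -) → unique match: Haemophilus influenzae.
Reversing indole production → still no organism matches.
Reversing DNase → still no organism matches.
Reversing X+V req. → still no organism matches.

Esculin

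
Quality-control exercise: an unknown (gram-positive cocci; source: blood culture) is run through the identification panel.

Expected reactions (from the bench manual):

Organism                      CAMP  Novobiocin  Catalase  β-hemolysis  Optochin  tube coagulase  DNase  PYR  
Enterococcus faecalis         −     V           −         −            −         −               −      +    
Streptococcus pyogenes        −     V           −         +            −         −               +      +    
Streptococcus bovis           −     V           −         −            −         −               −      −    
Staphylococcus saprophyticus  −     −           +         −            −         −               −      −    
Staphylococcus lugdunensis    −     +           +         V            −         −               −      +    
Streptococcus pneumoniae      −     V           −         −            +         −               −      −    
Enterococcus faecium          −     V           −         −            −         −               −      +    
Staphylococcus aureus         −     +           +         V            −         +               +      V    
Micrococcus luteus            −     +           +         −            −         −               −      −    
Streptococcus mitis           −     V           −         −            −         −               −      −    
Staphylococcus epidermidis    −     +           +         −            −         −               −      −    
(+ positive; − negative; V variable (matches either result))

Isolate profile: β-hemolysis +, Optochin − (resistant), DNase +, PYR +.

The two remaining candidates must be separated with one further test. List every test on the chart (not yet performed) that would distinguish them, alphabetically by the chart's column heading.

β-hemolysis +: excludes 8 organisms — 3 left.
PYR +: all 3 remaining candidates are consistent.
Optochin −: all 3 remaining candidates are consistent.
DNase +: excludes Staphylococcus lugdunensis — 2 left.
Two candidates remain: Staphylococcus aureus and Streptococcus pyogenes.
  CAMP: − vs − — same for both, does not separate.
  Novobiocin: + vs V — variable for at least one, does not separate.
  Catalase: Staphylococcus aureus +, Streptococcus pyogenes − — discriminates.
  tube coagulase: Staphylococcus aureus +, Streptococcus pyogenes − — discriminates.

Catalase, tube coagulase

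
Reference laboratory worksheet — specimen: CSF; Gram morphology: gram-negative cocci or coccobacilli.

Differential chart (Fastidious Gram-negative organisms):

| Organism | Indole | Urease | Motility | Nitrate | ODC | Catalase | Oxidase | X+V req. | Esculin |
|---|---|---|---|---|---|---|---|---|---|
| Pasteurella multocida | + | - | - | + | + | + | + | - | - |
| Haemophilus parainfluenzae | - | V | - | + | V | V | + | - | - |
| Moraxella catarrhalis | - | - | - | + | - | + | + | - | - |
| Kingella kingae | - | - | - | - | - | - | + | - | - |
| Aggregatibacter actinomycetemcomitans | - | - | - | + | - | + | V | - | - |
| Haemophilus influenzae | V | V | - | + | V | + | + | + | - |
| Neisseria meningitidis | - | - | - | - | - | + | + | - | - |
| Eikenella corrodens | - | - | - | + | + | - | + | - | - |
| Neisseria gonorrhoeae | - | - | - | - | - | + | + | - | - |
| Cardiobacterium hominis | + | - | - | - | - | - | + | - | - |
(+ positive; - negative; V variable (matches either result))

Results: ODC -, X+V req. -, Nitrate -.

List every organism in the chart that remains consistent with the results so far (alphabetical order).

Nitrate -: excludes 6 organisms — 4 left.
X+V req. -: all 4 remaining candidates are consistent.
ODC -: all 4 remaining candidates are consistent.

Cardiobacterium hominis, Kingella kingae, Neisseria gonorrhoeae, Neisseria meningitidis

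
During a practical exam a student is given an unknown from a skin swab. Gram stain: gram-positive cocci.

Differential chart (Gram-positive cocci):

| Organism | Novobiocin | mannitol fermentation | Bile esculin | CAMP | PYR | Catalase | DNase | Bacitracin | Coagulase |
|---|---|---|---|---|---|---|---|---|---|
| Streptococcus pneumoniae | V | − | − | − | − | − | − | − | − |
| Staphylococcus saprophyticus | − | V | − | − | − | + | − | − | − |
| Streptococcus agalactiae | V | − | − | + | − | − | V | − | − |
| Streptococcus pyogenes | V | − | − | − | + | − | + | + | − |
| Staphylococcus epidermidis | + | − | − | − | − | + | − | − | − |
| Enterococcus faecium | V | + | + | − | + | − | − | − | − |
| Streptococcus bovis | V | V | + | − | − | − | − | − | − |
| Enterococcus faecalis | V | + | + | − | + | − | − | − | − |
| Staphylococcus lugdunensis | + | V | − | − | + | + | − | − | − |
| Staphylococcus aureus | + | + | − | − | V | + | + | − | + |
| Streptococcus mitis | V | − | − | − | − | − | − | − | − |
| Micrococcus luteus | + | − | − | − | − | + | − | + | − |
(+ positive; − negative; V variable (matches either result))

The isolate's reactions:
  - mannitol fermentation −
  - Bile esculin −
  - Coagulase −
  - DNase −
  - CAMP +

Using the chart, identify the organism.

Coagulase −: excludes Staphylococcus aureus — 11 left.
mannitol fermentation −: excludes Enterococcus faecium, Enterococcus faecalis — 9 left.
CAMP +: excludes 8 organisms — 1 left.
DNase −: the one remaining candidate is consistent.
Bile esculin −: the one remaining candidate is consistent.

Streptococcus agalactiae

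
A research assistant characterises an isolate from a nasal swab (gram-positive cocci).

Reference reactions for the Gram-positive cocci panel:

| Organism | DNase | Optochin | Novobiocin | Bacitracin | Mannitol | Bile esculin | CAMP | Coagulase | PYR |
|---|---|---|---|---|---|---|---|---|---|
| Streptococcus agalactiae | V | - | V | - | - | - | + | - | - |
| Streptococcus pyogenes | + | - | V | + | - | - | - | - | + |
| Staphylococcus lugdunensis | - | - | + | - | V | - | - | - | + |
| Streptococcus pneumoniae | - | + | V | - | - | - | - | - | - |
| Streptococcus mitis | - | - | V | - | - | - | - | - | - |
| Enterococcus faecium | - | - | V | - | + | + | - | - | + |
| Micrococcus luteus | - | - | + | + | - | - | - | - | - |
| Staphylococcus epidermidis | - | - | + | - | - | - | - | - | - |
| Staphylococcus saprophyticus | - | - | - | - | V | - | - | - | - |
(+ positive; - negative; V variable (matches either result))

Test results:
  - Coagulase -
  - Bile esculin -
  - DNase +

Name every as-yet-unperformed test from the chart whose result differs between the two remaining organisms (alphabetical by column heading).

Coagulase -: all 9 remaining candidates are consistent.
Bile esculin -: excludes Enterococcus faecium — 8 left.
DNase +: excludes 6 organisms — 2 left.
Two candidates remain: Streptococcus agalactiae and Streptococcus pyogenes.
  Optochin: - vs - — same for both, does not separate.
  Novobiocin: V vs V — variable for at least one, does not separate.
  Bacitracin: Streptococcus agalactiae -, Streptococcus pyogenes + — discriminates.
  Mannitol: - vs - — same for both, does not separate.
  CAMP: Streptococcus agalactiae +, Streptococcus pyogenes - — discriminates.
  PYR: Streptococcus agalactiae -, Streptococcus pyogenes + — discriminates.

Bacitracin, CAMP, PYR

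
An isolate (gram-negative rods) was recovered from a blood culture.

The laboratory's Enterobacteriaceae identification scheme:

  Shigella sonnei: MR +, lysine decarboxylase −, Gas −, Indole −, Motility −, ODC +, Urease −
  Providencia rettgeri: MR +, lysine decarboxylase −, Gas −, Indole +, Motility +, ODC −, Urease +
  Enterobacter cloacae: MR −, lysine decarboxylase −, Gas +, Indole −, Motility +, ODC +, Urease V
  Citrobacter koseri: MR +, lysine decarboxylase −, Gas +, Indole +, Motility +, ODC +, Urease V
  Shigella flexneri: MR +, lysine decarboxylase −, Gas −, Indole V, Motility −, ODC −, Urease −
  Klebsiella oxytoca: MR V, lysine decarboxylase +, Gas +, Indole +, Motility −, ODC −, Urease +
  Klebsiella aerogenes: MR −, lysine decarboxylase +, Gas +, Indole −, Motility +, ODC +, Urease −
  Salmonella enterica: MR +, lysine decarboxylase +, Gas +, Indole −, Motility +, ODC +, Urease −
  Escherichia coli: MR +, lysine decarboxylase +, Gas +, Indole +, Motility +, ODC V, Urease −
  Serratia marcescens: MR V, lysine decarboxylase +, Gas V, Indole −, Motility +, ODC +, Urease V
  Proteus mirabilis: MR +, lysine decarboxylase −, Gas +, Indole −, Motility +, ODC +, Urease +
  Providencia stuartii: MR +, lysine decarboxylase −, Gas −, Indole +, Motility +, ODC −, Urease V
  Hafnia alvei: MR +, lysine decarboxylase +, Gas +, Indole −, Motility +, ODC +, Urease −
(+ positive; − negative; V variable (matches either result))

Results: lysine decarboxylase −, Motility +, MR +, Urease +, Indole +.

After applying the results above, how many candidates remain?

3

MR +: excludes Enterobacter cloacae, Klebsiella aerogenes — 11 left.
lysine decarboxylase −: excludes 5 organisms — 6 left.
Urease +: excludes Shigella sonnei, Shigella flexneri — 4 left.
Motility +: all 4 remaining candidates are consistent.
Indole +: excludes Proteus mirabilis — 3 left.
Still consistent: Citrobacter koseri, Providencia rettgeri, Providencia stuartii.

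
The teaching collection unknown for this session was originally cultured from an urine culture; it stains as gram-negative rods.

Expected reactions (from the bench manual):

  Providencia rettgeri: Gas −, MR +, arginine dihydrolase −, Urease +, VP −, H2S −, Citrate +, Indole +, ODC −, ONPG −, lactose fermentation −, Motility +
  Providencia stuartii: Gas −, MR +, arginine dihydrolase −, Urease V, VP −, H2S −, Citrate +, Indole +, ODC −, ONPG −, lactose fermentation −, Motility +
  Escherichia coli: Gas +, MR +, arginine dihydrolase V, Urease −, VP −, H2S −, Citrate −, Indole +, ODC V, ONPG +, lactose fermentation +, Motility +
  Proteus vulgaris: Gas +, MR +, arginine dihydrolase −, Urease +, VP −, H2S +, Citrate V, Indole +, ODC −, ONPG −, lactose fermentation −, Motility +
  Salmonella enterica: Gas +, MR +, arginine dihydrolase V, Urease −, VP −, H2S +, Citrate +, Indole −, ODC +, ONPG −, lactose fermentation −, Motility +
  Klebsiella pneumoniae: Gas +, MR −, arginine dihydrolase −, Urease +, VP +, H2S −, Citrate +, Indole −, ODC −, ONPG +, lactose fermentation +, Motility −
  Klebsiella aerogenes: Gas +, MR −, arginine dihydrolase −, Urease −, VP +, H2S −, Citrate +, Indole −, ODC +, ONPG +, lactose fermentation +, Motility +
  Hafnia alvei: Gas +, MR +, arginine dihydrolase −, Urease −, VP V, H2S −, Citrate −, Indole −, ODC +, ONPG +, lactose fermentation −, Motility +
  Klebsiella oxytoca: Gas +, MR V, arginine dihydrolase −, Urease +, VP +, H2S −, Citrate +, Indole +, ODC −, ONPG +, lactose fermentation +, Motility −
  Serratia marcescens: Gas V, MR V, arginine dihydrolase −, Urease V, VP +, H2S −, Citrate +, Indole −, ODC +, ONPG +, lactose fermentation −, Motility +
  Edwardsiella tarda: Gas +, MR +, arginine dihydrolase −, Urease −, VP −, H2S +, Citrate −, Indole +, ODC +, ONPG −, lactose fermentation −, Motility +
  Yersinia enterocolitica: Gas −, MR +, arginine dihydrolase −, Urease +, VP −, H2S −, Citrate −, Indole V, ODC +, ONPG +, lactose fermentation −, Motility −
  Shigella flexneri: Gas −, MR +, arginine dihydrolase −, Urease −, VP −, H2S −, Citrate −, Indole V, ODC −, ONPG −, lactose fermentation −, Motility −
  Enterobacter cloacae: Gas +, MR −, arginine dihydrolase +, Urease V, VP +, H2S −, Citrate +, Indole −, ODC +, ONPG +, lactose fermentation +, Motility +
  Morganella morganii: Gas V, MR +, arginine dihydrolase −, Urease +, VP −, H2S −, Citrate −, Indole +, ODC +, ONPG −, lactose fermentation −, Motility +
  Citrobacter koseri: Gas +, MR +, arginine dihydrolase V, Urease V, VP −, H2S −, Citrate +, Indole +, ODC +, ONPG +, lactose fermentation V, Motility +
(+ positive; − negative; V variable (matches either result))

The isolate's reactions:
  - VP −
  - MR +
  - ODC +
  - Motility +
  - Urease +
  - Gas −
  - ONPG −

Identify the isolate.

Morganella morganii

Motility +: excludes Klebsiella pneumoniae, Klebsiella oxytoca, Yersinia enterocolitica, Shigella flexneri — 12 left.
Gas −: excludes 8 organisms — 4 left.
Urease +: all 4 remaining candidates are consistent.
ONPG −: excludes Serratia marcescens — 3 left.
ODC +: excludes Providencia rettgeri, Providencia stuartii — 1 left.
VP −: the one remaining candidate is consistent.
MR +: the one remaining candidate is consistent.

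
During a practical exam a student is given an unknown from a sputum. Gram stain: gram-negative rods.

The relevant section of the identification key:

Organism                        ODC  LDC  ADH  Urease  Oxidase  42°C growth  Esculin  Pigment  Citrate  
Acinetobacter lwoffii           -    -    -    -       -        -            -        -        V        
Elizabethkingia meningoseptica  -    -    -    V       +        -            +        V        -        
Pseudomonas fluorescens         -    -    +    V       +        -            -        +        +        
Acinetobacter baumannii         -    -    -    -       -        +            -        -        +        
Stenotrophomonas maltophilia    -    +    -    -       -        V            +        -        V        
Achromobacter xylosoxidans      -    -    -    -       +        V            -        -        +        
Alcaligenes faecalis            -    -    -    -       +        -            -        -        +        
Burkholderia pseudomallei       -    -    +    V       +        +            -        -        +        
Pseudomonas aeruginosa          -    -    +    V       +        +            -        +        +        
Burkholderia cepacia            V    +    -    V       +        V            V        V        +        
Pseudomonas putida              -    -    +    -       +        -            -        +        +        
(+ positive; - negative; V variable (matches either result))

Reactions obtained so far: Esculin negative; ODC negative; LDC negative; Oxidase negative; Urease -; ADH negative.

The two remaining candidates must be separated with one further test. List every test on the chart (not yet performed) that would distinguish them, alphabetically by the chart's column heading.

42°C growth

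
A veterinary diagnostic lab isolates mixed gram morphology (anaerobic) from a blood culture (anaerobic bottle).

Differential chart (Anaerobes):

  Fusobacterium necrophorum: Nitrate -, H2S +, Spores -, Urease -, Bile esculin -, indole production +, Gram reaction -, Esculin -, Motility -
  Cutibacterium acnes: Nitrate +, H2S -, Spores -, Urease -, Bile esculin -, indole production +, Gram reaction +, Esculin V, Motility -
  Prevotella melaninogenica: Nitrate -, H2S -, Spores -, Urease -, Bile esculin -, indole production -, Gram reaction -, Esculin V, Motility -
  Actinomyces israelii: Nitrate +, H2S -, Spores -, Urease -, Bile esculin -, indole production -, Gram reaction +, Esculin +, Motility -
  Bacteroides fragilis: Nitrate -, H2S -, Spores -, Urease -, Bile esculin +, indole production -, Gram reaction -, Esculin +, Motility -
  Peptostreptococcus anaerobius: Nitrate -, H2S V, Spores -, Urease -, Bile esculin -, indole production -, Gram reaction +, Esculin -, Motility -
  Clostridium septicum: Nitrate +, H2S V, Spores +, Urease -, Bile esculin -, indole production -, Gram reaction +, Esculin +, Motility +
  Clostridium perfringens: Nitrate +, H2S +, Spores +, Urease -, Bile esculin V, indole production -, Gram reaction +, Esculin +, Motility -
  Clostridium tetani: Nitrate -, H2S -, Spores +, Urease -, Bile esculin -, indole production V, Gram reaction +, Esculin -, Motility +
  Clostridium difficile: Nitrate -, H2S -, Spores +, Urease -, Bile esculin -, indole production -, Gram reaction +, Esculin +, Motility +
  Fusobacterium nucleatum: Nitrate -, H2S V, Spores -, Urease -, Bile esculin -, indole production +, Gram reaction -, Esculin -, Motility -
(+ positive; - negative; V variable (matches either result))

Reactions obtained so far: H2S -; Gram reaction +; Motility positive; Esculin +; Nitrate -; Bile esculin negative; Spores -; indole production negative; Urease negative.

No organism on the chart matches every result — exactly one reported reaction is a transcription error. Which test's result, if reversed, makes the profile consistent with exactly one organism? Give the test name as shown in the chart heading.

Spores

As reported, no row in the chart matches all 9 reactions.
Reversing Gram reaction → still no organism matches.
Reversing Urease → still no organism matches.
Reversing Esculin → still no organism matches.
Reversing indole production → still no organism matches.
Reversing Nitrate → still no organism matches.
Reversing H2S → still no organism matches.
Reversing Spores (to +) → unique match: Clostridium difficile.
Reversing Motility → still no organism matches.
Reversing Bile esculin → still no organism matches.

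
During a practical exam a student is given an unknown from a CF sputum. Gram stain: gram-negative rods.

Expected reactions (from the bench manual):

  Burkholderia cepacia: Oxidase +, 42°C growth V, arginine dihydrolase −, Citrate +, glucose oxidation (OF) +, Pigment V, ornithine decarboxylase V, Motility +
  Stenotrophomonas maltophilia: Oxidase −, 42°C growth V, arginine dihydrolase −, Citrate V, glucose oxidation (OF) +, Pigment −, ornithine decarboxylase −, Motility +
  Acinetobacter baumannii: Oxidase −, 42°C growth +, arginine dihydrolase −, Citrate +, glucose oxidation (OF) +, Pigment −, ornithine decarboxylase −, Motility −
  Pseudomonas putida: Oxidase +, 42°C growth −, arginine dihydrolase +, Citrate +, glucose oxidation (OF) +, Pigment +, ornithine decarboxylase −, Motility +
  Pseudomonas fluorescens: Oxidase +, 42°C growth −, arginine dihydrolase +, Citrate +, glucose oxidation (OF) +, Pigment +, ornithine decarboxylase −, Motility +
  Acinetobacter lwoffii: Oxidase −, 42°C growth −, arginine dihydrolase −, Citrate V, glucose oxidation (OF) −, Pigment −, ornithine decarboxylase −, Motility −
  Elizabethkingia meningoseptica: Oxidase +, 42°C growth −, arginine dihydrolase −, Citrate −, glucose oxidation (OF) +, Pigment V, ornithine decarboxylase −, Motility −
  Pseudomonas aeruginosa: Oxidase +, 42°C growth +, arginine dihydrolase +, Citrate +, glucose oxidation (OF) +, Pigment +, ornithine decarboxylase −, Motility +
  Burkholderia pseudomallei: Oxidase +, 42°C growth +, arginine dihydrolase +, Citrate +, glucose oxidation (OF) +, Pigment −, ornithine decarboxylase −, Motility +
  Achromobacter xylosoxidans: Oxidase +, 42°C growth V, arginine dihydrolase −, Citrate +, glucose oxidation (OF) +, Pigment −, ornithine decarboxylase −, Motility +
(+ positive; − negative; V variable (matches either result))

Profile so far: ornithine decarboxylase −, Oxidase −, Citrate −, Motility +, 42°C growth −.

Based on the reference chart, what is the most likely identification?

42°C growth −: excludes Acinetobacter baumannii, Pseudomonas aeruginosa, Burkholderia pseudomallei — 7 left.
Motility +: excludes Acinetobacter lwoffii, Elizabethkingia meningoseptica — 5 left.
Citrate −: excludes Burkholderia cepacia, Pseudomonas putida, Pseudomonas fluorescens, Achromobacter xylosoxidans — 1 left.
ornithine decarboxylase −: the one remaining candidate is consistent.
Oxidase −: the one remaining candidate is consistent.

Stenotrophomonas maltophilia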